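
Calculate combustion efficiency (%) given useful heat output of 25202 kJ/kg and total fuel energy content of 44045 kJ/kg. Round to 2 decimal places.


Efficiency = (Q_useful / Q_fuel) * 100
Efficiency = (25202 / 44045) * 100
Efficiency = 0.5722 * 100 = 57.22%


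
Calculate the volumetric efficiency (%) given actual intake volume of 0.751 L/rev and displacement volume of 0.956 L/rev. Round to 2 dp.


eta_v = (V_actual / V_disp) * 100
Ratio = 0.751 / 0.956 = 0.7856
eta_v = 0.7856 * 100 = 78.56%


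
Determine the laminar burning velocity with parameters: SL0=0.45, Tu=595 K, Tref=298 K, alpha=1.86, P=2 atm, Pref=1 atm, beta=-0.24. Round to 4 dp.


SL = SL0 * (Tu/Tref)^alpha * (P/Pref)^beta
T ratio = 595/298 = 1.99664430
(T ratio)^alpha = 1.99664430^1.86 = 3.618756
(P/Pref)^beta = 2^(-0.24) = 0.846745
SL = 0.45 * 3.618756 * 0.846745 = 1.3789 m/s


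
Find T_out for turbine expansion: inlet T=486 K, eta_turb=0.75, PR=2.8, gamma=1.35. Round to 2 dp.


T_out = T_in * (1 - eta * (1 - PR^(-(gamma-1)/gamma)))
Exponent = -(1.35-1)/1.35 = -0.25925926
PR^exp = 2.8^(-0.25925926) = 0.76572026
Factor = 1 - 0.75*(1 - 0.76572026) = 0.82429020
T_out = 486 * 0.82429020 = 400.61 K


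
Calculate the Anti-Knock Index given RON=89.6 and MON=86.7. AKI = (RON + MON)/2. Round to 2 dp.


AKI = (RON + MON) / 2
AKI = (89.6 + 86.7) / 2
AKI = 176.3 / 2 = 88.15


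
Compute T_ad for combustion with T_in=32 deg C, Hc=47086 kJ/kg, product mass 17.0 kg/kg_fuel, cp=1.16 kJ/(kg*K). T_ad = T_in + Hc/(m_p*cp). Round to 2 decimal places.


T_ad = T_in + Hc / (m_p * cp)
Denominator = 17.0 * 1.16 = 19.7200
Temperature rise = 47086 / 19.7200 = 2387.73 K
T_ad = 32 + 2387.73 = 2419.73 deg C


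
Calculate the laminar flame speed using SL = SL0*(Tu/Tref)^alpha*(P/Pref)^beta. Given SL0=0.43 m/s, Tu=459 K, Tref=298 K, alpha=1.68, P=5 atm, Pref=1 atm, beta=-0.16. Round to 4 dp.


SL = SL0 * (Tu/Tref)^alpha * (P/Pref)^beta
T ratio = 459/298 = 1.54026846
(T ratio)^alpha = 1.54026846^1.68 = 2.066151
(P/Pref)^beta = 5^(-0.16) = 0.772974
SL = 0.43 * 2.066151 * 0.772974 = 0.6867 m/s


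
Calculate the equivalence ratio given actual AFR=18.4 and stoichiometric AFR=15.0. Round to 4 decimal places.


phi = AFR_stoich / AFR_actual
phi = 15.0 / 18.4 = 0.8152


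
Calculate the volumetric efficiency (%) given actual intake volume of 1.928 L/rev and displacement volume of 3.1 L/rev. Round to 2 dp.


eta_v = (V_actual / V_disp) * 100
Ratio = 1.928 / 3.1 = 0.6219
eta_v = 0.6219 * 100 = 62.19%


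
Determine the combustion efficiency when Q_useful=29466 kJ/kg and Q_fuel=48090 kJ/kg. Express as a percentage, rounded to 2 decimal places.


Efficiency = (Q_useful / Q_fuel) * 100
Efficiency = (29466 / 48090) * 100
Efficiency = 0.6127 * 100 = 61.27%


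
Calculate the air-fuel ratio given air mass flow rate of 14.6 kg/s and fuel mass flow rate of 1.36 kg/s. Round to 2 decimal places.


AFR = m_air / m_fuel
AFR = 14.6 / 1.36 = 10.74


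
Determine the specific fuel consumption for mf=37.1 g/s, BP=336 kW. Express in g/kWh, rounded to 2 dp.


SFC = (mf / BP) * 3600
Rate = 37.1 / 336 = 0.110417 g/(s*kW)
SFC = 0.110417 * 3600 = 397.50 g/kWh


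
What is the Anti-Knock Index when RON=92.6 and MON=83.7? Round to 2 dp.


AKI = (RON + MON) / 2
AKI = (92.6 + 83.7) / 2
AKI = 176.3 / 2 = 88.15


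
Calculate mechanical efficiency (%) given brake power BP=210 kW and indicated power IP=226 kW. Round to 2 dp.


eta_mech = (BP / IP) * 100
Ratio = 210 / 226 = 0.9292
eta_mech = 0.9292 * 100 = 92.92%


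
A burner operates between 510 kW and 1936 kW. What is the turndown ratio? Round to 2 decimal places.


TDR = Q_max / Q_min
TDR = 1936 / 510 = 3.80


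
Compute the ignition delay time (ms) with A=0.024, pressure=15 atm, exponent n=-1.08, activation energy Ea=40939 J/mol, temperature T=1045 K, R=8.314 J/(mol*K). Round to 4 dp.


tau = A * P^n * exp(Ea/(R*T))
P^n = 15^(-1.08) = 0.05368110
Ea/(R*T) = 40939/(8.314*1045) = 4.712061
exp(Ea/(R*T)) = 111.281293
tau = 0.024 * 0.05368110 * 111.281293 = 0.1434 ms


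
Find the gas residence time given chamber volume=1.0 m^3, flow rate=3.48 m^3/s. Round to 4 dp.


tau = V / Q_flow
tau = 1.0 / 3.48 = 0.2874 s


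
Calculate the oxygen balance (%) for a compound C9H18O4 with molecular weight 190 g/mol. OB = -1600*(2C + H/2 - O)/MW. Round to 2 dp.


OB = -1600 * (2C + H/2 - O) / MW
Inner = 2*9 + 18/2 - 4 = 23.00
OB = -1600 * 23.00 / 190 = -193.68%


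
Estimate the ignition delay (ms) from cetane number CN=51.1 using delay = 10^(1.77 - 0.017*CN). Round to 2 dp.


delay = 10^(1.77 - 0.017*CN)
Exponent = 1.77 - 0.017*51.1 = 0.9013
delay = 10^0.9013 = 7.97 ms


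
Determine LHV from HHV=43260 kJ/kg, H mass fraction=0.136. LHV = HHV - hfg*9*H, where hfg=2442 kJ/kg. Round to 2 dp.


LHV = HHV - hfg * 9 * H
Water correction = 2442 * 9 * 0.136 = 2989.008 kJ/kg
LHV = 43260 - 2989.008 = 40270.99 kJ/kg


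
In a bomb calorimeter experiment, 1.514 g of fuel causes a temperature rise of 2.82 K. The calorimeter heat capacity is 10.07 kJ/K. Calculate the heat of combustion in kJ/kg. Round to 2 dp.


Hc = C_cal * delta_T / m_fuel
Q_released = 10.07 * 2.82 = 28.3974 kJ
m_fuel = 1.514 g = 1.514/1000 kg = 0.001514 kg
Hc = 28.3974 / 0.001514 = 18756.54 kJ/kg


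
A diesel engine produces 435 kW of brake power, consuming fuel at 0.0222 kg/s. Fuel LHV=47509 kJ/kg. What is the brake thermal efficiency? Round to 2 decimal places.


eta_BTE = (BP / (mf * LHV)) * 100
Denominator = 0.0222 * 47509 = 1054.6998 kW
eta_BTE = (435 / 1054.6998) * 100 = 41.24%


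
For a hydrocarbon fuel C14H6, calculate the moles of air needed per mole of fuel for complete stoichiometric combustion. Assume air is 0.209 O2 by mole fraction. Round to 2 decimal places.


Balanced combustion: C14H6 + 15.5 O2 -> 14 CO2 + 3 H2O
O2 needed = C + H/4 = 14 + 6/4 = 15.50 moles
Air moles = O2 / 0.209 = 15.50 / 0.209 = 74.16 moles air


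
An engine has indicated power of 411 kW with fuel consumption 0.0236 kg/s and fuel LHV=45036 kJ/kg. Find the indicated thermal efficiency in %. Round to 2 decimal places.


eta_ith = (IP / (mf * LHV)) * 100
Denominator = 0.0236 * 45036 = 1062.8496 kW
eta_ith = (411 / 1062.8496) * 100 = 38.67%


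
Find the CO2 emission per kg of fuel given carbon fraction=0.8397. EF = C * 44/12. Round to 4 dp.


EF = C_frac * (M_CO2 / M_C)
EF = 0.8397 * (44/12)
EF = 0.8397 * 3.666667 = 3.0789 kg_CO2/kg_fuel


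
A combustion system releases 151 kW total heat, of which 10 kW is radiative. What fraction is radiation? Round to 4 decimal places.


f_rad = Q_rad / Q_total
f_rad = 10 / 151 = 0.0662


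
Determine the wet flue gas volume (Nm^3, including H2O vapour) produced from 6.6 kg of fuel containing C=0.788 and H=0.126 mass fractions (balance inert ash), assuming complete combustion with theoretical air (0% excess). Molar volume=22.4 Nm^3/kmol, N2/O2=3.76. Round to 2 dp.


Per kg fuel: CO2 = (C/12 kmol)*22.4 = (0.788/12)*22.4 = 1.47093 Nm^3
Per kg fuel: H2O = (H/2 kmol)*22.4 = (0.126/2)*22.4 = 1.41120 Nm^3
O2 needed per kg fuel = C/12 + H/4 = 0.788/12 + 0.126/4 = 0.09716667 kmol
Per kg fuel: N2 = O2*3.76*22.4 = 0.09716667*3.76*22.4 = 8.18377 Nm^3
Total per kg = 1.47093 + 1.41120 + 8.18377 = 11.06590 Nm^3
Total = 11.06590 * 6.6 = 73.03 Nm^3


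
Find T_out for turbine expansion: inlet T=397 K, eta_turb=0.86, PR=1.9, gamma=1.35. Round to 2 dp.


T_out = T_in * (1 - eta * (1 - PR^(-(gamma-1)/gamma)))
Exponent = -(1.35-1)/1.35 = -0.25925926
PR^exp = 1.9^(-0.25925926) = 0.84670193
Factor = 1 - 0.86*(1 - 0.84670193) = 0.86816366
T_out = 397 * 0.86816366 = 344.66 K


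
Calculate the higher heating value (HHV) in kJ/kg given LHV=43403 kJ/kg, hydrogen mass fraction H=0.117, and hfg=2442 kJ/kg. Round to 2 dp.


HHV = LHV + hfg * 9 * H
Water addition = 2442 * 9 * 0.117 = 2571.426 kJ/kg
HHV = 43403 + 2571.426 = 45974.43 kJ/kg


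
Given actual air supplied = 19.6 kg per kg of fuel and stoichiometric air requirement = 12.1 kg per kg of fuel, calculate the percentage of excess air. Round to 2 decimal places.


Excess air = actual - stoichiometric = 19.6 - 12.1 = 7.50 kg/kg fuel
Excess air % = (excess / stoich) * 100 = (7.50 / 12.1) * 100 = 61.98%


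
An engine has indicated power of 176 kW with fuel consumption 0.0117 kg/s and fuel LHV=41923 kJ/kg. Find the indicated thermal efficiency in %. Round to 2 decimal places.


eta_ith = (IP / (mf * LHV)) * 100
Denominator = 0.0117 * 41923 = 490.4991 kW
eta_ith = (176 / 490.4991) * 100 = 35.88%


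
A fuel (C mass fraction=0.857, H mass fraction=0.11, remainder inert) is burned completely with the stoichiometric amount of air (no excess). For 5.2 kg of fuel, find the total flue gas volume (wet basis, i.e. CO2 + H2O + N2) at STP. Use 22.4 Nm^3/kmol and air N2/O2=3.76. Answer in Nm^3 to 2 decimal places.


Per kg fuel: CO2 = (C/12 kmol)*22.4 = (0.857/12)*22.4 = 1.59973 Nm^3
Per kg fuel: H2O = (H/2 kmol)*22.4 = (0.11/2)*22.4 = 1.23200 Nm^3
O2 needed per kg fuel = C/12 + H/4 = 0.857/12 + 0.11/4 = 0.09891667 kmol
Per kg fuel: N2 = O2*3.76*22.4 = 0.09891667*3.76*22.4 = 8.33116 Nm^3
Total per kg = 1.59973 + 1.23200 + 8.33116 = 11.16289 Nm^3
Total = 11.16289 * 5.2 = 58.05 Nm^3


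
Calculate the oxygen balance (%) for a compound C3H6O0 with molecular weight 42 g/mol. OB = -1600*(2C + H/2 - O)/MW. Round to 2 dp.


OB = -1600 * (2C + H/2 - O) / MW
Inner = 2*3 + 6/2 - 0 = 9.00
OB = -1600 * 9.00 / 42 = -342.86%


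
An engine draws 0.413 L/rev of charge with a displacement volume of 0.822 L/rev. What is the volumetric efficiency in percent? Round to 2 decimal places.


eta_v = (V_actual / V_disp) * 100
Ratio = 0.413 / 0.822 = 0.5024
eta_v = 0.5024 * 100 = 50.24%


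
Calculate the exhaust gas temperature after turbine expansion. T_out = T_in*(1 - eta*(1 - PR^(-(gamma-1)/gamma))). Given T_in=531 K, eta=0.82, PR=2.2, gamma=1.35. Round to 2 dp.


T_out = T_in * (1 - eta * (1 - PR^(-(gamma-1)/gamma)))
Exponent = -(1.35-1)/1.35 = -0.25925926
PR^exp = 2.2^(-0.25925926) = 0.81512413
Factor = 1 - 0.82*(1 - 0.81512413) = 0.84840179
T_out = 531 * 0.84840179 = 450.50 K


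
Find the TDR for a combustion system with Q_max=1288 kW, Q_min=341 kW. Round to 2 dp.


TDR = Q_max / Q_min
TDR = 1288 / 341 = 3.78


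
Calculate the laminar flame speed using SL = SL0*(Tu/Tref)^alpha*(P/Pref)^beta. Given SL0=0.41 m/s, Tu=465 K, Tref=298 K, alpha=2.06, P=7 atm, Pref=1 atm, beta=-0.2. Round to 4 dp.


SL = SL0 * (Tu/Tref)^alpha * (P/Pref)^beta
T ratio = 465/298 = 1.56040268
(T ratio)^alpha = 1.56040268^2.06 = 2.500734
(P/Pref)^beta = 7^(-0.2) = 0.677611
SL = 0.41 * 2.500734 * 0.677611 = 0.6948 m/s


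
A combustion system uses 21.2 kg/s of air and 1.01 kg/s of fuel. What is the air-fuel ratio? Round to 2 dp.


AFR = m_air / m_fuel
AFR = 21.2 / 1.01 = 20.99


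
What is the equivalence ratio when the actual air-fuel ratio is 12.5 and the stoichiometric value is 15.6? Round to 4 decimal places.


phi = AFR_stoich / AFR_actual
phi = 15.6 / 12.5 = 1.2480


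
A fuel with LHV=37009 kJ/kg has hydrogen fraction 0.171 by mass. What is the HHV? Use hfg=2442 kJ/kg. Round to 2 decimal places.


HHV = LHV + hfg * 9 * H
Water addition = 2442 * 9 * 0.171 = 3758.238 kJ/kg
HHV = 37009 + 3758.238 = 40767.24 kJ/kg


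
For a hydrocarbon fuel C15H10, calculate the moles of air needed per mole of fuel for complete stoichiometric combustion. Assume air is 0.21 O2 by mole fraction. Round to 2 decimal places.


Balanced combustion: C15H10 + 17.5 O2 -> 15 CO2 + 5 H2O
O2 needed = C + H/4 = 15 + 10/4 = 17.50 moles
Air moles = O2 / 0.21 = 17.50 / 0.21 = 83.33 moles air


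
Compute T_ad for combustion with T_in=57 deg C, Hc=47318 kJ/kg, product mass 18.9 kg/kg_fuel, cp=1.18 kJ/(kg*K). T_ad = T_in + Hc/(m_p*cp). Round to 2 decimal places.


T_ad = T_in + Hc / (m_p * cp)
Denominator = 18.9 * 1.18 = 22.3020
Temperature rise = 47318 / 22.3020 = 2121.69 K
T_ad = 57 + 2121.69 = 2178.69 deg C


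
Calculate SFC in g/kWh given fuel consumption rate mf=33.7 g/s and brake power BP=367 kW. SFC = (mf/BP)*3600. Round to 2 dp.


SFC = (mf / BP) * 3600
Rate = 33.7 / 367 = 0.091826 g/(s*kW)
SFC = 0.091826 * 3600 = 330.57 g/kWh


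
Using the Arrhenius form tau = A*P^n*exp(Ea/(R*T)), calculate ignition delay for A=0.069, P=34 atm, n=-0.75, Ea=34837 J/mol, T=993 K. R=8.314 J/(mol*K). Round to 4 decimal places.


tau = A * P^n * exp(Ea/(R*T))
P^n = 34^(-0.75) = 0.07102166
Ea/(R*T) = 34837/(8.314*993) = 4.219699
exp(Ea/(R*T)) = 68.013014
tau = 0.069 * 0.07102166 * 68.013014 = 0.3333 ms


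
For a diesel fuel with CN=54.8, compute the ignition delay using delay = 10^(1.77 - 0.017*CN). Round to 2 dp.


delay = 10^(1.77 - 0.017*CN)
Exponent = 1.77 - 0.017*54.8 = 0.8384
delay = 10^0.8384 = 6.89 ms


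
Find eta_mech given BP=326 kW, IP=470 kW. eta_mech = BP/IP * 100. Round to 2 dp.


eta_mech = (BP / IP) * 100
Ratio = 326 / 470 = 0.6936
eta_mech = 0.6936 * 100 = 69.36%


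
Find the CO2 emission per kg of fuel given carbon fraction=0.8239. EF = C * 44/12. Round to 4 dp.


EF = C_frac * (M_CO2 / M_C)
EF = 0.8239 * (44/12)
EF = 0.8239 * 3.666667 = 3.0210 kg_CO2/kg_fuel


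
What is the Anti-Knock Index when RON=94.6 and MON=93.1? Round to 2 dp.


AKI = (RON + MON) / 2
AKI = (94.6 + 93.1) / 2
AKI = 187.7 / 2 = 93.85


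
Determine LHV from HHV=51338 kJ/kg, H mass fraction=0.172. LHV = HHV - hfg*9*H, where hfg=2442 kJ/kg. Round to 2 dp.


LHV = HHV - hfg * 9 * H
Water correction = 2442 * 9 * 0.172 = 3780.216 kJ/kg
LHV = 51338 - 3780.216 = 47557.78 kJ/kg


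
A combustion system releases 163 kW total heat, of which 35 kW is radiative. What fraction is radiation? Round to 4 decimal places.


f_rad = Q_rad / Q_total
f_rad = 35 / 163 = 0.2147


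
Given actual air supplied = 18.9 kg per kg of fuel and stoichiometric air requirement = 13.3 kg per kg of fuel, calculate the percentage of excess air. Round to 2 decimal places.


Excess air = actual - stoichiometric = 18.9 - 13.3 = 5.60 kg/kg fuel
Excess air % = (excess / stoich) * 100 = (5.60 / 13.3) * 100 = 42.11%


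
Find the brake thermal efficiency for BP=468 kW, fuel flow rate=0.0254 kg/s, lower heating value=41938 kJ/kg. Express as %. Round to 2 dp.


eta_BTE = (BP / (mf * LHV)) * 100
Denominator = 0.0254 * 41938 = 1065.2252 kW
eta_BTE = (468 / 1065.2252) * 100 = 43.93%


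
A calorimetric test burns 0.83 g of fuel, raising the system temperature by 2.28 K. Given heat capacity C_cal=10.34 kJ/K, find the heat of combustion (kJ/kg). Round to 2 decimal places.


Hc = C_cal * delta_T / m_fuel
Q_released = 10.34 * 2.28 = 23.5752 kJ
m_fuel = 0.83 g = 0.83/1000 kg = 0.000830 kg
Hc = 23.5752 / 0.000830 = 28403.86 kJ/kg


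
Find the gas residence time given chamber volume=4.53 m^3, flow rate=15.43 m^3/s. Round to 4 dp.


tau = V / Q_flow
tau = 4.53 / 15.43 = 0.2936 s


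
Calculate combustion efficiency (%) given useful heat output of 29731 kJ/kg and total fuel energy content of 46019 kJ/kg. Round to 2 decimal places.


Efficiency = (Q_useful / Q_fuel) * 100
Efficiency = (29731 / 46019) * 100
Efficiency = 0.6461 * 100 = 64.61%


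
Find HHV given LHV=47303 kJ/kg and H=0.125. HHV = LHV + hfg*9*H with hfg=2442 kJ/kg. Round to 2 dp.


HHV = LHV + hfg * 9 * H
Water addition = 2442 * 9 * 0.125 = 2747.250 kJ/kg
HHV = 47303 + 2747.250 = 50050.25 kJ/kg


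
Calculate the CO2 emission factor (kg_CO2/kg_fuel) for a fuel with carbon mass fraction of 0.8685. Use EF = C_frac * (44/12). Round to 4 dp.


EF = C_frac * (M_CO2 / M_C)
EF = 0.8685 * (44/12)
EF = 0.8685 * 3.666667 = 3.1845 kg_CO2/kg_fuel


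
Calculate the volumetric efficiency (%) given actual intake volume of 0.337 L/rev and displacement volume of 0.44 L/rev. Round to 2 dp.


eta_v = (V_actual / V_disp) * 100
Ratio = 0.337 / 0.44 = 0.7659
eta_v = 0.7659 * 100 = 76.59%


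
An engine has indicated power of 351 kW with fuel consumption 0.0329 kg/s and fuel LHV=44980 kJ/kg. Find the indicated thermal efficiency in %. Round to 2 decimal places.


eta_ith = (IP / (mf * LHV)) * 100
Denominator = 0.0329 * 44980 = 1479.8420 kW
eta_ith = (351 / 1479.8420) * 100 = 23.72%


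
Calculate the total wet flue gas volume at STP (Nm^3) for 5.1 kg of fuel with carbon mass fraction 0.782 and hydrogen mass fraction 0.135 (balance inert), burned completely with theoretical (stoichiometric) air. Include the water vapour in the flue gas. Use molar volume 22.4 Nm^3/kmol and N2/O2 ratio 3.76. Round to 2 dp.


Per kg fuel: CO2 = (C/12 kmol)*22.4 = (0.782/12)*22.4 = 1.45973 Nm^3
Per kg fuel: H2O = (H/2 kmol)*22.4 = (0.135/2)*22.4 = 1.51200 Nm^3
O2 needed per kg fuel = C/12 + H/4 = 0.782/12 + 0.135/4 = 0.09891667 kmol
Per kg fuel: N2 = O2*3.76*22.4 = 0.09891667*3.76*22.4 = 8.33116 Nm^3
Total per kg = 1.45973 + 1.51200 + 8.33116 = 11.30289 Nm^3
Total = 11.30289 * 5.1 = 57.64 Nm^3


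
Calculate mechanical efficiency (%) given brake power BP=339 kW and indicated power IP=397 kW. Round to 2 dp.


eta_mech = (BP / IP) * 100
Ratio = 339 / 397 = 0.8539
eta_mech = 0.8539 * 100 = 85.39%


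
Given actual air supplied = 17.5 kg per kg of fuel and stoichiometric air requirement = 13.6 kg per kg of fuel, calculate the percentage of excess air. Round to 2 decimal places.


Excess air = actual - stoichiometric = 17.5 - 13.6 = 3.90 kg/kg fuel
Excess air % = (excess / stoich) * 100 = (3.90 / 13.6) * 100 = 28.68%


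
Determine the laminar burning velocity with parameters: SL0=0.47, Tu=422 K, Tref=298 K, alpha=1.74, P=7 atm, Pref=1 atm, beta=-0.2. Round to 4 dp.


SL = SL0 * (Tu/Tref)^alpha * (P/Pref)^beta
T ratio = 422/298 = 1.41610738
(T ratio)^alpha = 1.41610738^1.74 = 1.831924
(P/Pref)^beta = 7^(-0.2) = 0.677611
SL = 0.47 * 1.831924 * 0.677611 = 0.5834 m/s


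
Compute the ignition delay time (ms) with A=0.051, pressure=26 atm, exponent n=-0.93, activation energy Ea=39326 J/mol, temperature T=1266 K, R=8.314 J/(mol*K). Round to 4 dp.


tau = A * P^n * exp(Ea/(R*T))
P^n = 26^(-0.93) = 0.04831420
Ea/(R*T) = 39326/(8.314*1266) = 3.736251
exp(Ea/(R*T)) = 41.940462
tau = 0.051 * 0.04831420 * 41.940462 = 0.1033 ms


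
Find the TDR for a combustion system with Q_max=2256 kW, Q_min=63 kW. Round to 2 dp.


TDR = Q_max / Q_min
TDR = 2256 / 63 = 35.81


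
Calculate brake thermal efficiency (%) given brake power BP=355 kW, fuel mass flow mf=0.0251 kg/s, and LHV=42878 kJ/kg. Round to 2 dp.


eta_BTE = (BP / (mf * LHV)) * 100
Denominator = 0.0251 * 42878 = 1076.2378 kW
eta_BTE = (355 / 1076.2378) * 100 = 32.99%


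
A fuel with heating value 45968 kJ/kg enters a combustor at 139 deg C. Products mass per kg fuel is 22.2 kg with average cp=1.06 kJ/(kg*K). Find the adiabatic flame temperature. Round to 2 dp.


T_ad = T_in + Hc / (m_p * cp)
Denominator = 22.2 * 1.06 = 23.5320
Temperature rise = 45968 / 23.5320 = 1953.43 K
T_ad = 139 + 1953.43 = 2092.43 deg C


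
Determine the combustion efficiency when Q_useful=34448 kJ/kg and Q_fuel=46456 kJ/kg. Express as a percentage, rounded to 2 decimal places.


Efficiency = (Q_useful / Q_fuel) * 100
Efficiency = (34448 / 46456) * 100
Efficiency = 0.7415 * 100 = 74.15%


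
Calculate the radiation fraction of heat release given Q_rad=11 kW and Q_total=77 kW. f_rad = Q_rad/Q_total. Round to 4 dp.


f_rad = Q_rad / Q_total
f_rad = 11 / 77 = 0.1429


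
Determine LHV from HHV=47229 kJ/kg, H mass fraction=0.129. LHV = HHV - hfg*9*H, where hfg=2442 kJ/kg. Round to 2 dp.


LHV = HHV - hfg * 9 * H
Water correction = 2442 * 9 * 0.129 = 2835.162 kJ/kg
LHV = 47229 - 2835.162 = 44393.84 kJ/kg


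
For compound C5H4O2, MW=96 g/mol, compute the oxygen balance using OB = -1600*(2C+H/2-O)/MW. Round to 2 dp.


OB = -1600 * (2C + H/2 - O) / MW
Inner = 2*5 + 4/2 - 2 = 10.00
OB = -1600 * 10.00 / 96 = -166.67%


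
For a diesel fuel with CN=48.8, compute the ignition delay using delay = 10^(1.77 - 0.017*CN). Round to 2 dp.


delay = 10^(1.77 - 0.017*CN)
Exponent = 1.77 - 0.017*48.8 = 0.9404
delay = 10^0.9404 = 8.72 ms


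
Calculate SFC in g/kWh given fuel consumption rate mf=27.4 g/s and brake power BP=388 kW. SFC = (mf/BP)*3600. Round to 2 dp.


SFC = (mf / BP) * 3600
Rate = 27.4 / 388 = 0.070619 g/(s*kW)
SFC = 0.070619 * 3600 = 254.23 g/kWh


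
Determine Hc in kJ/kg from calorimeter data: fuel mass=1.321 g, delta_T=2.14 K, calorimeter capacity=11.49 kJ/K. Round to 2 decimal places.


Hc = C_cal * delta_T / m_fuel
Q_released = 11.49 * 2.14 = 24.5886 kJ
m_fuel = 1.321 g = 1.321/1000 kg = 0.001321 kg
Hc = 24.5886 / 0.001321 = 18613.63 kJ/kg


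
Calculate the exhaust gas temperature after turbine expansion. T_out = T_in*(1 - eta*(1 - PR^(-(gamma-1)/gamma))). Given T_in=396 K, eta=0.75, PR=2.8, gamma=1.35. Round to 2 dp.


T_out = T_in * (1 - eta * (1 - PR^(-(gamma-1)/gamma)))
Exponent = -(1.35-1)/1.35 = -0.25925926
PR^exp = 2.8^(-0.25925926) = 0.76572026
Factor = 1 - 0.75*(1 - 0.76572026) = 0.82429020
T_out = 396 * 0.82429020 = 326.42 K


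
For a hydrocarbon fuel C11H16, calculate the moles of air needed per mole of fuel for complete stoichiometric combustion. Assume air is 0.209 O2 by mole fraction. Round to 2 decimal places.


Balanced combustion: C11H16 + 15 O2 -> 11 CO2 + 8 H2O
O2 needed = C + H/4 = 11 + 16/4 = 15.00 moles
Air moles = O2 / 0.209 = 15.00 / 0.209 = 71.77 moles air


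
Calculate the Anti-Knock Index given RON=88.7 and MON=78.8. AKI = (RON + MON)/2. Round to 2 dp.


AKI = (RON + MON) / 2
AKI = (88.7 + 78.8) / 2
AKI = 167.5 / 2 = 83.75


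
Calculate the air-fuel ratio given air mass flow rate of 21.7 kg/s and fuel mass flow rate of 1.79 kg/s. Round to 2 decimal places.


AFR = m_air / m_fuel
AFR = 21.7 / 1.79 = 12.12


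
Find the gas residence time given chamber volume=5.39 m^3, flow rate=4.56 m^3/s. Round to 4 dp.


tau = V / Q_flow
tau = 5.39 / 4.56 = 1.1820 s


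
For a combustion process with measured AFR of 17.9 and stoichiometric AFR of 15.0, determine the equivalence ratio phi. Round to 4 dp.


phi = AFR_stoich / AFR_actual
phi = 15.0 / 17.9 = 0.8380


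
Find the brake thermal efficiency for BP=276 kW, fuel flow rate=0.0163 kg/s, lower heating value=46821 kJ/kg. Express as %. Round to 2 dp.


eta_BTE = (BP / (mf * LHV)) * 100
Denominator = 0.0163 * 46821 = 763.1823 kW
eta_BTE = (276 / 763.1823) * 100 = 36.16%


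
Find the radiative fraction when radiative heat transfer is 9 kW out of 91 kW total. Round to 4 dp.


f_rad = Q_rad / Q_total
f_rad = 9 / 91 = 0.0989


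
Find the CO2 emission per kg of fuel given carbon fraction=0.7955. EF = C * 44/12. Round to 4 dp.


EF = C_frac * (M_CO2 / M_C)
EF = 0.7955 * (44/12)
EF = 0.7955 * 3.666667 = 2.9168 kg_CO2/kg_fuel


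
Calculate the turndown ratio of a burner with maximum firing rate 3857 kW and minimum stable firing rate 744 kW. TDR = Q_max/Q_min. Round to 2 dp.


TDR = Q_max / Q_min
TDR = 3857 / 744 = 5.18


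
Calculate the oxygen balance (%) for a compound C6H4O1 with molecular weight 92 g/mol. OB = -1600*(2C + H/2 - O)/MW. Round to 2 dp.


OB = -1600 * (2C + H/2 - O) / MW
Inner = 2*6 + 4/2 - 1 = 13.00
OB = -1600 * 13.00 / 92 = -226.09%


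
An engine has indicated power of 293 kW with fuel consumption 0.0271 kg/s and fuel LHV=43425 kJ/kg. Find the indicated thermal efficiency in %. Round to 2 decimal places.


eta_ith = (IP / (mf * LHV)) * 100
Denominator = 0.0271 * 43425 = 1176.8175 kW
eta_ith = (293 / 1176.8175) * 100 = 24.90%


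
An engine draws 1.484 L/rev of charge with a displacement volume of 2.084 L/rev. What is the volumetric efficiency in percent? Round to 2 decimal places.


eta_v = (V_actual / V_disp) * 100
Ratio = 1.484 / 2.084 = 0.7121
eta_v = 0.7121 * 100 = 71.21%


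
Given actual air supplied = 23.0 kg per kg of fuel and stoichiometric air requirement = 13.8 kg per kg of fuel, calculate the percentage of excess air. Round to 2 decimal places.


Excess air = actual - stoichiometric = 23.0 - 13.8 = 9.20 kg/kg fuel
Excess air % = (excess / stoich) * 100 = (9.20 / 13.8) * 100 = 66.67%


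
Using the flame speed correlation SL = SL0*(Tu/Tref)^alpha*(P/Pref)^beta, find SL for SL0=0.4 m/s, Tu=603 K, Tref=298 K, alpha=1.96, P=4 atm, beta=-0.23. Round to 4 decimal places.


SL = SL0 * (Tu/Tref)^alpha * (P/Pref)^beta
T ratio = 603/298 = 2.02348993
(T ratio)^alpha = 2.02348993^1.96 = 3.980687
(P/Pref)^beta = 4^(-0.23) = 0.726986
SL = 0.4 * 3.980687 * 0.726986 = 1.1576 m/s


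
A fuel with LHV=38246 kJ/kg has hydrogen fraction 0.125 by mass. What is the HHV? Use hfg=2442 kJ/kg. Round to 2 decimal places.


HHV = LHV + hfg * 9 * H
Water addition = 2442 * 9 * 0.125 = 2747.250 kJ/kg
HHV = 38246 + 2747.250 = 40993.25 kJ/kg


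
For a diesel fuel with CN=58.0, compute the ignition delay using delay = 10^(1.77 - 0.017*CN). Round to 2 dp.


delay = 10^(1.77 - 0.017*CN)
Exponent = 1.77 - 0.017*58.0 = 0.7840
delay = 10^0.7840 = 6.08 ms


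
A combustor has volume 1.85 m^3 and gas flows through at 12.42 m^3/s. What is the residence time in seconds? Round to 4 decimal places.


tau = V / Q_flow
tau = 1.85 / 12.42 = 0.1490 s


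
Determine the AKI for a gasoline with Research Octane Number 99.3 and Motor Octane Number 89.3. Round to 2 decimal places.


AKI = (RON + MON) / 2
AKI = (99.3 + 89.3) / 2
AKI = 188.6 / 2 = 94.30


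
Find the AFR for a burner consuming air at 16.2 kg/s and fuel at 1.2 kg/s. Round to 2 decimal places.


AFR = m_air / m_fuel
AFR = 16.2 / 1.2 = 13.50


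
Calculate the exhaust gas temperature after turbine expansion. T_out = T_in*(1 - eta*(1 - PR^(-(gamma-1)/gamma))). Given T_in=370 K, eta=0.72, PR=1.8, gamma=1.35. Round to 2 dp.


T_out = T_in * (1 - eta * (1 - PR^(-(gamma-1)/gamma)))
Exponent = -(1.35-1)/1.35 = -0.25925926
PR^exp = 1.8^(-0.25925926) = 0.85865408
Factor = 1 - 0.72*(1 - 0.85865408) = 0.89823094
T_out = 370 * 0.89823094 = 332.35 K


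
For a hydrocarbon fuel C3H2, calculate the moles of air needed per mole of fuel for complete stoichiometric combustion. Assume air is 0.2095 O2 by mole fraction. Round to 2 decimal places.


Balanced combustion: C3H2 + 3.5 O2 -> 3 CO2 + 1 H2O
O2 needed = C + H/4 = 3 + 2/4 = 3.50 moles
Air moles = O2 / 0.2095 = 3.50 / 0.2095 = 16.71 moles air


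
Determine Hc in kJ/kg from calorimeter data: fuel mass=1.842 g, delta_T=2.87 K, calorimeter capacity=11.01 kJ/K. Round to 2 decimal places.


Hc = C_cal * delta_T / m_fuel
Q_released = 11.01 * 2.87 = 31.5987 kJ
m_fuel = 1.842 g = 1.842/1000 kg = 0.001842 kg
Hc = 31.5987 / 0.001842 = 17154.56 kJ/kg


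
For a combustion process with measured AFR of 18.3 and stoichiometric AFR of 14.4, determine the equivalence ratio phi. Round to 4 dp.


phi = AFR_stoich / AFR_actual
phi = 14.4 / 18.3 = 0.7869


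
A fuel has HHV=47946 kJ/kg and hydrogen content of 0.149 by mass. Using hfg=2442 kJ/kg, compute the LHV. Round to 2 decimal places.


LHV = HHV - hfg * 9 * H
Water correction = 2442 * 9 * 0.149 = 3274.722 kJ/kg
LHV = 47946 - 3274.722 = 44671.28 kJ/kg


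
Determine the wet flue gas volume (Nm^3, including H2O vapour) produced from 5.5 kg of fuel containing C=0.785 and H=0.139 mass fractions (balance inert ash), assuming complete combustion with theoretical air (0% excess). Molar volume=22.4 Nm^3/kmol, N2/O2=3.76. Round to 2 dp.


Per kg fuel: CO2 = (C/12 kmol)*22.4 = (0.785/12)*22.4 = 1.46533 Nm^3
Per kg fuel: H2O = (H/2 kmol)*22.4 = (0.139/2)*22.4 = 1.55680 Nm^3
O2 needed per kg fuel = C/12 + H/4 = 0.785/12 + 0.139/4 = 0.10016667 kmol
Per kg fuel: N2 = O2*3.76*22.4 = 0.10016667*3.76*22.4 = 8.43644 Nm^3
Total per kg = 1.46533 + 1.55680 + 8.43644 = 11.45857 Nm^3
Total = 11.45857 * 5.5 = 63.02 Nm^3


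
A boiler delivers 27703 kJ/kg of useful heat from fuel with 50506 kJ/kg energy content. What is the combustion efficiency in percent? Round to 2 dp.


Efficiency = (Q_useful / Q_fuel) * 100
Efficiency = (27703 / 50506) * 100
Efficiency = 0.5485 * 100 = 54.85%


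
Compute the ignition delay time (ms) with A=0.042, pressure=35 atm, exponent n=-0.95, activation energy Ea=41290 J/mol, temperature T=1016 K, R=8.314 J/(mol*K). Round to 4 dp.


tau = A * P^n * exp(Ea/(R*T))
P^n = 35^(-0.95) = 0.03412993
Ea/(R*T) = 41290/(8.314*1016) = 4.888112
exp(Ea/(R*T)) = 132.702804
tau = 0.042 * 0.03412993 * 132.702804 = 0.1902 ms


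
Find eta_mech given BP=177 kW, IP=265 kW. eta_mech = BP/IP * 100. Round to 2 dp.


eta_mech = (BP / IP) * 100
Ratio = 177 / 265 = 0.6679
eta_mech = 0.6679 * 100 = 66.79%


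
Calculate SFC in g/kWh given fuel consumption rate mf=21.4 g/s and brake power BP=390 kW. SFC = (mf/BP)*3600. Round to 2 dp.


SFC = (mf / BP) * 3600
Rate = 21.4 / 390 = 0.054872 g/(s*kW)
SFC = 0.054872 * 3600 = 197.54 g/kWh


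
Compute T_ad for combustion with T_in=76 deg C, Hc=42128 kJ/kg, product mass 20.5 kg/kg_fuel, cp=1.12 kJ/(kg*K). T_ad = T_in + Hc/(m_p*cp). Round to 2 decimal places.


T_ad = T_in + Hc / (m_p * cp)
Denominator = 20.5 * 1.12 = 22.9600
Temperature rise = 42128 / 22.9600 = 1834.84 K
T_ad = 76 + 1834.84 = 1910.84 deg C


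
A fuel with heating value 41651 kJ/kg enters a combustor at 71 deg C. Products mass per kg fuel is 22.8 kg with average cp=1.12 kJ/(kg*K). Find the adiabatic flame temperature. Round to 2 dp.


T_ad = T_in + Hc / (m_p * cp)
Denominator = 22.8 * 1.12 = 25.5360
Temperature rise = 41651 / 25.5360 = 1631.07 K
T_ad = 71 + 1631.07 = 1702.07 deg C


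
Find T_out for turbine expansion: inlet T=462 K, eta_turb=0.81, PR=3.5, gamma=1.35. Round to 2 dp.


T_out = T_in * (1 - eta * (1 - PR^(-(gamma-1)/gamma)))
Exponent = -(1.35-1)/1.35 = -0.25925926
PR^exp = 3.5^(-0.25925926) = 0.72267881
Factor = 1 - 0.81*(1 - 0.72267881) = 0.77536984
T_out = 462 * 0.77536984 = 358.22 K


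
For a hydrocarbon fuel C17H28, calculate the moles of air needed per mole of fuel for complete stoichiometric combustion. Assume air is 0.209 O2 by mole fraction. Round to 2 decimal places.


Balanced combustion: C17H28 + 24 O2 -> 17 CO2 + 14 H2O
O2 needed = C + H/4 = 17 + 28/4 = 24.00 moles
Air moles = O2 / 0.209 = 24.00 / 0.209 = 114.83 moles air


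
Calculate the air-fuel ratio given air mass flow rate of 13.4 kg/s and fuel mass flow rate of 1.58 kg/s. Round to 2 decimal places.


AFR = m_air / m_fuel
AFR = 13.4 / 1.58 = 8.48


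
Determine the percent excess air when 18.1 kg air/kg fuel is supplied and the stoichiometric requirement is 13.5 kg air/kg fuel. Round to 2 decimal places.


Excess air = actual - stoichiometric = 18.1 - 13.5 = 4.60 kg/kg fuel
Excess air % = (excess / stoich) * 100 = (4.60 / 13.5) * 100 = 34.07%


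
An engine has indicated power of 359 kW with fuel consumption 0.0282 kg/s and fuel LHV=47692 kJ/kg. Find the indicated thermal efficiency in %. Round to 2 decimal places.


eta_ith = (IP / (mf * LHV)) * 100
Denominator = 0.0282 * 47692 = 1344.9144 kW
eta_ith = (359 / 1344.9144) * 100 = 26.69%


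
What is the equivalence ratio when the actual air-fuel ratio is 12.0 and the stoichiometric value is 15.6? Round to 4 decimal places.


phi = AFR_stoich / AFR_actual
phi = 15.6 / 12.0 = 1.3000


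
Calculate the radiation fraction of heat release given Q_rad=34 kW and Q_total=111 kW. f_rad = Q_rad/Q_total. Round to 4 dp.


f_rad = Q_rad / Q_total
f_rad = 34 / 111 = 0.3063


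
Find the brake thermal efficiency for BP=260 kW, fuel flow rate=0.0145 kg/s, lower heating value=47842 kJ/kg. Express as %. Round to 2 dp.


eta_BTE = (BP / (mf * LHV)) * 100
Denominator = 0.0145 * 47842 = 693.7090 kW
eta_BTE = (260 / 693.7090) * 100 = 37.48%


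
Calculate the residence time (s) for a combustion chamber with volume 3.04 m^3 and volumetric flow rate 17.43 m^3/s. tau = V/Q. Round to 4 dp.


tau = V / Q_flow
tau = 3.04 / 17.43 = 0.1744 s


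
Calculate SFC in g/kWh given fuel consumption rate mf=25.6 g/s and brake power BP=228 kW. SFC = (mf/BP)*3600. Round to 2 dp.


SFC = (mf / BP) * 3600
Rate = 25.6 / 228 = 0.112281 g/(s*kW)
SFC = 0.112281 * 3600 = 404.21 g/kWh


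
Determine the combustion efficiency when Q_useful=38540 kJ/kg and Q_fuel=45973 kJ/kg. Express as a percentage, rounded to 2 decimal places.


Efficiency = (Q_useful / Q_fuel) * 100
Efficiency = (38540 / 45973) * 100
Efficiency = 0.8383 * 100 = 83.83%


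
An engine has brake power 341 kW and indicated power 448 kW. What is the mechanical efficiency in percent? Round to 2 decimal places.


eta_mech = (BP / IP) * 100
Ratio = 341 / 448 = 0.7612
eta_mech = 0.7612 * 100 = 76.12%


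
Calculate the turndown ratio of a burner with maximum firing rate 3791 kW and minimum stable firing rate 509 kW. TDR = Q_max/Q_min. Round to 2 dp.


TDR = Q_max / Q_min
TDR = 3791 / 509 = 7.45


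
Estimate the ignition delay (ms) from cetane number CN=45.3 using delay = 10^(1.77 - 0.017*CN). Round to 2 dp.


delay = 10^(1.77 - 0.017*CN)
Exponent = 1.77 - 0.017*45.3 = 0.9999
delay = 10^0.9999 = 10.00 ms


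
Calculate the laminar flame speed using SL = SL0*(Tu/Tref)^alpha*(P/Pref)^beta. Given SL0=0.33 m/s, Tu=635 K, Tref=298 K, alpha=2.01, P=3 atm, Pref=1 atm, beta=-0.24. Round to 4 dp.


SL = SL0 * (Tu/Tref)^alpha * (P/Pref)^beta
T ratio = 635/298 = 2.13087248
(T ratio)^alpha = 2.13087248^2.01 = 4.575099
(P/Pref)^beta = 3^(-0.24) = 0.768229
SL = 0.33 * 4.575099 * 0.768229 = 1.1599 m/s


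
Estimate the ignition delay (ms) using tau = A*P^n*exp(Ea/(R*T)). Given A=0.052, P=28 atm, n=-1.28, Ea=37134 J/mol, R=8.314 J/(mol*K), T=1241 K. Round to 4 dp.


tau = A * P^n * exp(Ea/(R*T))
P^n = 28^(-1.28) = 0.01404875
Ea/(R*T) = 37134/(8.314*1241) = 3.599067
exp(Ea/(R*T)) = 36.564104
tau = 0.052 * 0.01404875 * 36.564104 = 0.0267 ms


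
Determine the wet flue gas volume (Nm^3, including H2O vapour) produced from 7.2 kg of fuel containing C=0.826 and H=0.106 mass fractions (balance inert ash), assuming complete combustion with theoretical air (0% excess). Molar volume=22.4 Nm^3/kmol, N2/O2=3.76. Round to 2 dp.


Per kg fuel: CO2 = (C/12 kmol)*22.4 = (0.826/12)*22.4 = 1.54187 Nm^3
Per kg fuel: H2O = (H/2 kmol)*22.4 = (0.106/2)*22.4 = 1.18720 Nm^3
O2 needed per kg fuel = C/12 + H/4 = 0.826/12 + 0.106/4 = 0.09533333 kmol
Per kg fuel: N2 = O2*3.76*22.4 = 0.09533333*3.76*22.4 = 8.02935 Nm^3
Total per kg = 1.54187 + 1.18720 + 8.02935 = 10.75842 Nm^3
Total = 10.75842 * 7.2 = 77.46 Nm^3


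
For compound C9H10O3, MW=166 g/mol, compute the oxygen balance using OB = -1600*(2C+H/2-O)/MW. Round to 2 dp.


OB = -1600 * (2C + H/2 - O) / MW
Inner = 2*9 + 10/2 - 3 = 20.00
OB = -1600 * 20.00 / 166 = -192.77%


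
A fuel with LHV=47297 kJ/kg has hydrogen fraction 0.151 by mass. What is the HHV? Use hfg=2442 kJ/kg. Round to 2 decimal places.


HHV = LHV + hfg * 9 * H
Water addition = 2442 * 9 * 0.151 = 3318.678 kJ/kg
HHV = 47297 + 3318.678 = 50615.68 kJ/kg


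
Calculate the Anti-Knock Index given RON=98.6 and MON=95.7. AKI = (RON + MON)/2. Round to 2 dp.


AKI = (RON + MON) / 2
AKI = (98.6 + 95.7) / 2
AKI = 194.3 / 2 = 97.15


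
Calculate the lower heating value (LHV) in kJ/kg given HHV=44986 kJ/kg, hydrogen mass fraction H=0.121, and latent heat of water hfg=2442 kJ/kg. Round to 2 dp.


LHV = HHV - hfg * 9 * H
Water correction = 2442 * 9 * 0.121 = 2659.338 kJ/kg
LHV = 44986 - 2659.338 = 42326.66 kJ/kg


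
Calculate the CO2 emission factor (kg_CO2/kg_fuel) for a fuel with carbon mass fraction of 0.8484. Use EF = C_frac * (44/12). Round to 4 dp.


EF = C_frac * (M_CO2 / M_C)
EF = 0.8484 * (44/12)
EF = 0.8484 * 3.666667 = 3.1108 kg_CO2/kg_fuel


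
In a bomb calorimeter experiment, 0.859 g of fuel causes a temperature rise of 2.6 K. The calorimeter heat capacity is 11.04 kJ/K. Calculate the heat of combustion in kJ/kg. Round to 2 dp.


Hc = C_cal * delta_T / m_fuel
Q_released = 11.04 * 2.6 = 28.7040 kJ
m_fuel = 0.859 g = 0.859/1000 kg = 0.000859 kg
Hc = 28.7040 / 0.000859 = 33415.60 kJ/kg


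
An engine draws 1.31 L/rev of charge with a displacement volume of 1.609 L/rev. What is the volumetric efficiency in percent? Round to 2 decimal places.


eta_v = (V_actual / V_disp) * 100
Ratio = 1.31 / 1.609 = 0.8142
eta_v = 0.8142 * 100 = 81.42%


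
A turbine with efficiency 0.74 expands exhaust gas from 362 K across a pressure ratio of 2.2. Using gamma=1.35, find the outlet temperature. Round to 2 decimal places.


T_out = T_in * (1 - eta * (1 - PR^(-(gamma-1)/gamma)))
Exponent = -(1.35-1)/1.35 = -0.25925926
PR^exp = 2.2^(-0.25925926) = 0.81512413
Factor = 1 - 0.74*(1 - 0.81512413) = 0.86319186
T_out = 362 * 0.86319186 = 312.48 K


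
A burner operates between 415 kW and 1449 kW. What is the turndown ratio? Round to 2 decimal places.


TDR = Q_max / Q_min
TDR = 1449 / 415 = 3.49


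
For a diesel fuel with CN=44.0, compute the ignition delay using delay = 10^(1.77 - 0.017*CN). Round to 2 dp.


delay = 10^(1.77 - 0.017*CN)
Exponent = 1.77 - 0.017*44.0 = 1.0220
delay = 10^1.0220 = 10.52 ms


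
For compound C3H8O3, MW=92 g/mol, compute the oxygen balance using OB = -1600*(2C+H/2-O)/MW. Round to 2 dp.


OB = -1600 * (2C + H/2 - O) / MW
Inner = 2*3 + 8/2 - 3 = 7.00
OB = -1600 * 7.00 / 92 = -121.74%


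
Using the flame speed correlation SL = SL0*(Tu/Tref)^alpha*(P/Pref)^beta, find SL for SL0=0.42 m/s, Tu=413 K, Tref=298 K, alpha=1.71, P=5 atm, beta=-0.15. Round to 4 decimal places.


SL = SL0 * (Tu/Tref)^alpha * (P/Pref)^beta
T ratio = 413/298 = 1.38590604
(T ratio)^alpha = 1.38590604^1.71 = 1.747289
(P/Pref)^beta = 5^(-0.15) = 0.785515
SL = 0.42 * 1.747289 * 0.785515 = 0.5765 m/s


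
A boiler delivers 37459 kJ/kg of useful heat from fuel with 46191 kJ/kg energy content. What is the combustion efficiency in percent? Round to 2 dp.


Efficiency = (Q_useful / Q_fuel) * 100
Efficiency = (37459 / 46191) * 100
Efficiency = 0.8110 * 100 = 81.10%


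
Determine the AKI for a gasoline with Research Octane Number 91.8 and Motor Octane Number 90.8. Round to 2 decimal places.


AKI = (RON + MON) / 2
AKI = (91.8 + 90.8) / 2
AKI = 182.6 / 2 = 91.30


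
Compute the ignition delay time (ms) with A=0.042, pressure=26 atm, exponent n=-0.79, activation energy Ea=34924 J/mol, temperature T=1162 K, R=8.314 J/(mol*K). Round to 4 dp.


tau = A * P^n * exp(Ea/(R*T))
P^n = 26^(-0.79) = 0.07623792
Ea/(R*T) = 34924/(8.314*1162) = 3.614996
exp(Ea/(R*T)) = 37.151200
tau = 0.042 * 0.07623792 * 37.151200 = 0.1190 ms


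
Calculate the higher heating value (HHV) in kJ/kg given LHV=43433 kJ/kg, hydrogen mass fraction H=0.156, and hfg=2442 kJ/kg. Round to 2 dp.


HHV = LHV + hfg * 9 * H
Water addition = 2442 * 9 * 0.156 = 3428.568 kJ/kg
HHV = 43433 + 3428.568 = 46861.57 kJ/kg


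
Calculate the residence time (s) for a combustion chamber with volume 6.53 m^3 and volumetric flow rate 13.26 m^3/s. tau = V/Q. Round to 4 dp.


tau = V / Q_flow
tau = 6.53 / 13.26 = 0.4925 s


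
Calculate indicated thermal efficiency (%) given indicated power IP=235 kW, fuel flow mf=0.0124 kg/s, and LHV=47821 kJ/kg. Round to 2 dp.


eta_ith = (IP / (mf * LHV)) * 100
Denominator = 0.0124 * 47821 = 592.9804 kW
eta_ith = (235 / 592.9804) * 100 = 39.63%


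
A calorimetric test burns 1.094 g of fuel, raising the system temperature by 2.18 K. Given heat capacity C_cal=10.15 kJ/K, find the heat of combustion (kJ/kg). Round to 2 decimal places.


Hc = C_cal * delta_T / m_fuel
Q_released = 10.15 * 2.18 = 22.1270 kJ
m_fuel = 1.094 g = 1.094/1000 kg = 0.001094 kg
Hc = 22.1270 / 0.001094 = 20225.78 kJ/kg


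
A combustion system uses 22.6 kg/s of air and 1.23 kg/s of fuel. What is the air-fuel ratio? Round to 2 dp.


AFR = m_air / m_fuel
AFR = 22.6 / 1.23 = 18.37


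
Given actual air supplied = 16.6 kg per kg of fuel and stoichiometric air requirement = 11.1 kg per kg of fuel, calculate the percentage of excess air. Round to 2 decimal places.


Excess air = actual - stoichiometric = 16.6 - 11.1 = 5.50 kg/kg fuel
Excess air % = (excess / stoich) * 100 = (5.50 / 11.1) * 100 = 49.55%
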